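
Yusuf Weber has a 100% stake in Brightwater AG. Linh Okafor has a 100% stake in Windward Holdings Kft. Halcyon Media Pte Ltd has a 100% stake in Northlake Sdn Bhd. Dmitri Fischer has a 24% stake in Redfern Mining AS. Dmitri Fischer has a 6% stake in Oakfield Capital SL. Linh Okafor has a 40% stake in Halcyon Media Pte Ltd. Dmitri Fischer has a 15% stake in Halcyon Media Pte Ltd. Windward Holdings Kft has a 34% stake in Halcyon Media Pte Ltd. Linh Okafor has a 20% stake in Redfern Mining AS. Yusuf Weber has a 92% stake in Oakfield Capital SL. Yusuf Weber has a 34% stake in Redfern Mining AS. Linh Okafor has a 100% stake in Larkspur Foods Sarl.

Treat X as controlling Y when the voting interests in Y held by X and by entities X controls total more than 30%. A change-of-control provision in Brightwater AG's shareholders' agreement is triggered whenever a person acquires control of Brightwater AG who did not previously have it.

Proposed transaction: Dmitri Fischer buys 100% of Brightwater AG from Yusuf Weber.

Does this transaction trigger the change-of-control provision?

Yes

The purchase adds only to Dmitri's holdings (Yusuf's stake shrinks), so Dmitri is the only person who could newly come to control Brightwater.
Dmitri's largest direct stake is 24% in Redfern, which does not meet the threshold, so Dmitri controls no company.
Neither Dmitri nor any entity Dmitri controls holds any voting interest in Brightwater.
So before the transaction, Dmitri does not control Brightwater.
After the purchase, Dmitri holds 100% of Brightwater directly, and Yusuf's stake falls to 0%.
Dmitri holds 100% of Brightwater, so Dmitri controls Brightwater.
Dmitri did not control Brightwater before and does after, so the clause is triggered.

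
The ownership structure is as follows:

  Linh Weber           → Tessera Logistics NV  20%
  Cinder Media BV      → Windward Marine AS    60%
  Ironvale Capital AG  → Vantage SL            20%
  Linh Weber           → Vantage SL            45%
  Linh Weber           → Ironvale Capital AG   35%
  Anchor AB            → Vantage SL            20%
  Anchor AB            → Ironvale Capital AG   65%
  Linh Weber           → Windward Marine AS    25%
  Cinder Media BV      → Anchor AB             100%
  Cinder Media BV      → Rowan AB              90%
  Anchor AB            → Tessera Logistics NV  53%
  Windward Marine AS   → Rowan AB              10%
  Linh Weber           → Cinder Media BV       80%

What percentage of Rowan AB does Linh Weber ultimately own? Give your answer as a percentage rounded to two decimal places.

Linh reaches Rowan along 3 paths.
Via Cinder: 80% × 90% = 72%.
Via Cinder → Windward: 80% × 60% × 10% = 4.8%.
Via Windward: 25% × 10% = 2.5%.
Total: 72% + 4.8% + 2.5% = 79.3%.
Rounded: 79.30%.

79.30%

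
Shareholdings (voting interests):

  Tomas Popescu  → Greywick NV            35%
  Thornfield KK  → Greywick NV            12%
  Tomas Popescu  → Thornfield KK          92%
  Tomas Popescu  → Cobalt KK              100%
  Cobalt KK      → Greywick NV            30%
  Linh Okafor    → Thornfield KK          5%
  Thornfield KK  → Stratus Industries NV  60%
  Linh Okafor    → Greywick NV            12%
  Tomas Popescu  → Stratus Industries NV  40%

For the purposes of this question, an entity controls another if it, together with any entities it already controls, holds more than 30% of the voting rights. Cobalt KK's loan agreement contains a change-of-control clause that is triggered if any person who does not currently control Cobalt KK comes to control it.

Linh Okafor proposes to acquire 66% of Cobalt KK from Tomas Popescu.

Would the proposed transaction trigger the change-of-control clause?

The purchase adds only to Linh's holdings (Tomas's stake shrinks), so Linh is the only person who could newly come to control Cobalt.
Linh's largest direct stake is 12% in Greywick, which does not meet the threshold, so Linh controls no company.
Neither Linh nor any entity Linh controls holds any voting interest in Cobalt.
So before the transaction, Linh does not control Cobalt.
After the purchase, Linh holds 66% of Cobalt directly, and Tomas's stake falls to 34%.
Linh holds 66% of Cobalt, so Linh controls Cobalt.
Linh did not control Cobalt before and does after, so the clause is triggered.

Yes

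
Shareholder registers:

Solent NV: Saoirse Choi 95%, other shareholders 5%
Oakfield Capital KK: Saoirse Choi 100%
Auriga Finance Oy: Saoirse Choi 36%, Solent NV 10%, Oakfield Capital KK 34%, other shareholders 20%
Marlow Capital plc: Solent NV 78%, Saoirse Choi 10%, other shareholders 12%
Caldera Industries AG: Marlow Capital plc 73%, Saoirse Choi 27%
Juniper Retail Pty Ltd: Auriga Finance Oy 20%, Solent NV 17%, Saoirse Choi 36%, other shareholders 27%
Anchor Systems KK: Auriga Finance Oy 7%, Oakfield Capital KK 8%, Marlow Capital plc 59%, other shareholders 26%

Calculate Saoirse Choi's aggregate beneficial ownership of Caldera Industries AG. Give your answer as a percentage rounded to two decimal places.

Saoirse reaches Caldera along 3 paths.
Via Solent → Marlow: 95% × 78% × 73% = 54.093%.
Via Marlow: 10% × 73% = 7.3%.
Direct stake: 27% = 27%.
Total: 54.093% + 7.3% + 27% = 88.393%.
Rounded: 88.39%.

88.39%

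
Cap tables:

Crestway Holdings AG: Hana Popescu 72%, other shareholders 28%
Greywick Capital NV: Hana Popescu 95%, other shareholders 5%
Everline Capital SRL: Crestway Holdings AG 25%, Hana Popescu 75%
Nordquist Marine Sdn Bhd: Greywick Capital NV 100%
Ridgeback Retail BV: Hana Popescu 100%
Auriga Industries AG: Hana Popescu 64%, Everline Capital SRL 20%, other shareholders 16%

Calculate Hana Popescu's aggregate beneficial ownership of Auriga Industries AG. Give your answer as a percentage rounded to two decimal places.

82.60%

Hana reaches Auriga along 3 paths.
Direct stake: 64% = 64%.
Via Crestway → Everline: 72% × 25% × 20% = 3.6%.
Via Everline: 75% × 20% = 15%.
Total: 64% + 3.6% + 15% = 82.6%.
Rounded: 82.60%.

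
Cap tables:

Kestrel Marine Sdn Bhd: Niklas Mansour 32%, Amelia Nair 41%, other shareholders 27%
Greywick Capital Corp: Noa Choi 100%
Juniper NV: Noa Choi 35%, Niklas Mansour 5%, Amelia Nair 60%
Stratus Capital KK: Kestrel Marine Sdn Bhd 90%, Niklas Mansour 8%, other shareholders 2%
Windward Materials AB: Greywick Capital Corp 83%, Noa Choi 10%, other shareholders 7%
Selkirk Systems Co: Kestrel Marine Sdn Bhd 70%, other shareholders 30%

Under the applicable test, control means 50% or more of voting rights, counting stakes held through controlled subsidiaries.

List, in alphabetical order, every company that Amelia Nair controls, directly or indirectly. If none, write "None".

Amelia holds 60% of Juniper, so Amelia controls Juniper.
No other company's threshold is met.

Juniper NV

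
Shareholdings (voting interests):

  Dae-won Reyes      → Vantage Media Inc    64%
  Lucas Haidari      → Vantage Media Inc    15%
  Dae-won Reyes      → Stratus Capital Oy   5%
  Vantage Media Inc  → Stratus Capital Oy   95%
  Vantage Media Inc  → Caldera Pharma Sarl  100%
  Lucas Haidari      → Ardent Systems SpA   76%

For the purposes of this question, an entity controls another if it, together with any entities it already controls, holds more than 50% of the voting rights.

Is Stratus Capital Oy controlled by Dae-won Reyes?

Yes

Dae-won holds 64% of Vantage, so Dae-won controls Vantage.
Vantage and Dae-won together hold 95% + 5% = 100% of Stratus, so Dae-won controls Stratus.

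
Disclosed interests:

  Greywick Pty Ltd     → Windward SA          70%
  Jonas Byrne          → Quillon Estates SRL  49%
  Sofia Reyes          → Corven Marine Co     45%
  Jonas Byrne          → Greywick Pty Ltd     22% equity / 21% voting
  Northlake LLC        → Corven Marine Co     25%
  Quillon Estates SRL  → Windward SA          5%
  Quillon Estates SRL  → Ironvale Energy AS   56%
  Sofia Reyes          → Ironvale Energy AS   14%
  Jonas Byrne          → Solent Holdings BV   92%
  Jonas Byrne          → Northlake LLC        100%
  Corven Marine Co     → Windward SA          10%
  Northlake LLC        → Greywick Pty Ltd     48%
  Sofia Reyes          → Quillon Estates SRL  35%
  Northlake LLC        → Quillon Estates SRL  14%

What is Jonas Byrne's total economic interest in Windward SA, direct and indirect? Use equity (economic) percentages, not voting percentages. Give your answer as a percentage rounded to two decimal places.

Jonas reaches Windward along 5 paths.
Via Greywick: 22% × 70% = 15.4%.
Via Northlake → Greywick: 100% × 48% × 70% = 33.6%.
Via Northlake → Corven: 100% × 25% × 10% = 2.5%.
Via Quillon: 49% × 5% = 2.45%.
Via Northlake → Quillon: 100% × 14% × 5% = 0.7%.
Total: 15.4% + 33.6% + 2.5% + 2.45% + 0.7% = 54.65%.

54.65%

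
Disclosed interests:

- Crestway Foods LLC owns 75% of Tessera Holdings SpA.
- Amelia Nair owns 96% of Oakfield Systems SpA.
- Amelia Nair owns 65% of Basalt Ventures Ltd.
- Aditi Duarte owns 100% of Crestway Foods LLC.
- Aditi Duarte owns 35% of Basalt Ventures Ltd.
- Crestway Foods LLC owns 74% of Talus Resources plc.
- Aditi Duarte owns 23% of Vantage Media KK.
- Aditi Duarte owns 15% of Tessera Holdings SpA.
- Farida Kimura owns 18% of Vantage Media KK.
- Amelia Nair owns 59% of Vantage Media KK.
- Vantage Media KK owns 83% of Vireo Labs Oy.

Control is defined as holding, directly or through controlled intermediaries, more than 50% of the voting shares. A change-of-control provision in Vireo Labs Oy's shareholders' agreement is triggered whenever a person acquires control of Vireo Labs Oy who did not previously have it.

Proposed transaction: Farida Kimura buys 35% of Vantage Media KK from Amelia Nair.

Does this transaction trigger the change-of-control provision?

Yes

The purchase adds only to Farida's holdings (Amelia's stake shrinks), so Farida is the only person who could newly come to control Vireo.
Farida's largest direct stake is 18% in Vantage, which does not meet the threshold, so Farida controls no company.
Neither Farida nor any entity Farida controls holds any voting interest in Vireo.
So before the transaction, Farida does not control Vireo.
After the purchase, Farida's direct stake in Vantage rises to 18% + 35% = 53%, and Amelia's stake falls to 24%.
Farida holds 53% of Vantage, so Farida controls Vantage.
Vantage holds 83% of Vireo, so Farida controls Vireo.
Farida did not control Vireo before and does after, so the clause is triggered.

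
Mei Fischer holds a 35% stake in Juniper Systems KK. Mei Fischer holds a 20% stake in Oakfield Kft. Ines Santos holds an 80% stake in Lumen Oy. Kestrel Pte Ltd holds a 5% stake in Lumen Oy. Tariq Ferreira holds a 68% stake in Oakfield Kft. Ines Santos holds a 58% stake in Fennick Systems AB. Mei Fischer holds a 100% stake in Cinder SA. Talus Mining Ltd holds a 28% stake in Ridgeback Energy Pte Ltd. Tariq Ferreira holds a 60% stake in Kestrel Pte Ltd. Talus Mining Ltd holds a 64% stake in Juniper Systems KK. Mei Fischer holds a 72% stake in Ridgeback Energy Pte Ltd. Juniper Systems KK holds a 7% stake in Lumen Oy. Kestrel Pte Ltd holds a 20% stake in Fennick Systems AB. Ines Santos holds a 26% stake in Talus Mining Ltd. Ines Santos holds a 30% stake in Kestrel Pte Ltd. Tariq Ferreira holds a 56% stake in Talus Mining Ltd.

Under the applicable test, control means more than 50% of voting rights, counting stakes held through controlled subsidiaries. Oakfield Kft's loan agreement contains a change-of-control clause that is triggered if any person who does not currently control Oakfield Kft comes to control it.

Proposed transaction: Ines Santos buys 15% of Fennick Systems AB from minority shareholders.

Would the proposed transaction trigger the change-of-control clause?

The purchase changes only Ines's holdings, so Ines is the only person who could newly come to control Oakfield.
Ines holds 58% of Fennick, so Ines controls Fennick.
Ines holds 80% of Lumen, so Ines controls Lumen.
Neither Ines nor any entity Ines controls holds any voting interest in Oakfield.
So before the transaction, Ines does not control Oakfield.
After the purchase, Ines's direct stake in Fennick rises to 58% + 15% = 73%.
Ines holds 73% of Fennick, so Ines controls Fennick.
After the transaction, neither Ines nor any entity Ines controls holds a voting interest in Oakfield, so Ines still does not control it.
No new person acquires control, so the clause is not triggered.

No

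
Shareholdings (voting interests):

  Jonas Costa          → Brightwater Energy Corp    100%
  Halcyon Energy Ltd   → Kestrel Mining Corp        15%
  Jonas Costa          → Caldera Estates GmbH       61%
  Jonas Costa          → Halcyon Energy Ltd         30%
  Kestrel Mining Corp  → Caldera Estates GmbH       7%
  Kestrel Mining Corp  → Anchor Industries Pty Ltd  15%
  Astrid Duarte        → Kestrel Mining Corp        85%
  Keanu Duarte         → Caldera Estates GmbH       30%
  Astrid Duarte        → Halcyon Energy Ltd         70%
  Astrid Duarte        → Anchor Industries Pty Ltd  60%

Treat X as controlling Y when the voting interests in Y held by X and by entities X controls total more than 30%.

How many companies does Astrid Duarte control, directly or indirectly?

3

Astrid holds 70% of Halcyon, so Astrid controls Halcyon.
Astrid and Halcyon together hold 85% + 15% = 100% of Kestrel, so Astrid controls Kestrel.
Kestrel and Astrid together hold 15% + 60% = 75% of Anchor, so Astrid controls Anchor.
No other company's threshold is met.
Astrid controls 3 companies.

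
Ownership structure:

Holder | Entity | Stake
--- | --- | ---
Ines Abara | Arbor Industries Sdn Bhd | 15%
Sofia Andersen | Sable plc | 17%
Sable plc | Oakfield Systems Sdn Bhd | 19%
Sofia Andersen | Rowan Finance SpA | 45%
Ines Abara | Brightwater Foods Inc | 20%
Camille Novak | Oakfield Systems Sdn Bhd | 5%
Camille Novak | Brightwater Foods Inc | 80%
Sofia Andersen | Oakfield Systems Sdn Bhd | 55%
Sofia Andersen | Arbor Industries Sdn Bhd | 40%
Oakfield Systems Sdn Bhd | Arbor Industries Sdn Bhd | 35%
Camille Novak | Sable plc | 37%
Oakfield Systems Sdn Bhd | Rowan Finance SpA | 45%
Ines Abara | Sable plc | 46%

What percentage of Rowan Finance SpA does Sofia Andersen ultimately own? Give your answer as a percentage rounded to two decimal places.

71.20%

Sofia reaches Rowan along 3 paths.
Via Sable → Oakfield: 17% × 19% × 45% = 1.4535%.
Via Oakfield: 55% × 45% = 24.75%.
Direct stake: 45% = 45%.
Total: 1.4535% + 24.75% + 45% = 71.2035%.
Rounded: 71.20%.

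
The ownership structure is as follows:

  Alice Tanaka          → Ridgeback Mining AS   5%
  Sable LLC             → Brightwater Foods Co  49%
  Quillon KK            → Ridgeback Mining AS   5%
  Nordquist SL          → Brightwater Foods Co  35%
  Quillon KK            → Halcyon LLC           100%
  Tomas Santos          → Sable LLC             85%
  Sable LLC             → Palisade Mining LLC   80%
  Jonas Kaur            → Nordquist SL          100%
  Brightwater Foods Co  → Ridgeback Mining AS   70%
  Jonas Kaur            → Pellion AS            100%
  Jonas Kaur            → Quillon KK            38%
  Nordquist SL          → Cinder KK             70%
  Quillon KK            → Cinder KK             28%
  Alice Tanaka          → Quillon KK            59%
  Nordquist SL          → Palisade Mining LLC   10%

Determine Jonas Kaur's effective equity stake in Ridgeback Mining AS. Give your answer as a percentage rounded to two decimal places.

26.40%

Jonas reaches Ridgeback along 2 paths.
Via Nordquist → Brightwater: 100% × 35% × 70% = 24.5%.
Via Quillon: 38% × 5% = 1.9%.
Total: 24.5% + 1.9% = 26.4%.
Rounded: 26.40%.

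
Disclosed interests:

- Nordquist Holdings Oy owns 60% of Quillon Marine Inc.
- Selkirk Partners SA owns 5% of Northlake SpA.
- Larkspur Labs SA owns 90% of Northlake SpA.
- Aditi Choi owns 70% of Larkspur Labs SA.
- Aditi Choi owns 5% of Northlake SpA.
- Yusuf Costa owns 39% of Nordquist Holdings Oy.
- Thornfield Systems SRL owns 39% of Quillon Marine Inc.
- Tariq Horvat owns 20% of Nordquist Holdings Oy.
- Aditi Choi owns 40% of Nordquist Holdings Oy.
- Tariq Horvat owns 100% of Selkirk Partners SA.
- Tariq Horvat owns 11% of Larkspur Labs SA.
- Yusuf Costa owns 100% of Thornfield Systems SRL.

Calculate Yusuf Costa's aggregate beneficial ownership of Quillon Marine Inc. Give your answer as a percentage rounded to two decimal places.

Yusuf reaches Quillon along 2 paths.
Via Nordquist: 39% × 60% = 23.4%.
Via Thornfield: 100% × 39% = 39%.
Total: 23.4% + 39% = 62.4%.
Rounded: 62.40%.

62.40%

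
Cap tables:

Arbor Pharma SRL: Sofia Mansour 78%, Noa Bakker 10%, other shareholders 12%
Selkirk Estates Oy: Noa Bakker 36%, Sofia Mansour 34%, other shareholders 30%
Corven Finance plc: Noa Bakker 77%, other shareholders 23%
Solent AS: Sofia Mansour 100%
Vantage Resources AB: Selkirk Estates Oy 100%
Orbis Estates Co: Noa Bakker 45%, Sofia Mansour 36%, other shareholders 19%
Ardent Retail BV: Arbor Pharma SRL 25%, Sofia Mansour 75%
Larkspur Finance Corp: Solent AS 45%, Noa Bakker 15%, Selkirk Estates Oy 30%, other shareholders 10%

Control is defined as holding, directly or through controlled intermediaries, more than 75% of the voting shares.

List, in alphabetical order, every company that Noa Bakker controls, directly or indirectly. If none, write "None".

Noa holds 77% of Corven, so Noa controls Corven.
No other company's threshold is met.

Corven Finance plc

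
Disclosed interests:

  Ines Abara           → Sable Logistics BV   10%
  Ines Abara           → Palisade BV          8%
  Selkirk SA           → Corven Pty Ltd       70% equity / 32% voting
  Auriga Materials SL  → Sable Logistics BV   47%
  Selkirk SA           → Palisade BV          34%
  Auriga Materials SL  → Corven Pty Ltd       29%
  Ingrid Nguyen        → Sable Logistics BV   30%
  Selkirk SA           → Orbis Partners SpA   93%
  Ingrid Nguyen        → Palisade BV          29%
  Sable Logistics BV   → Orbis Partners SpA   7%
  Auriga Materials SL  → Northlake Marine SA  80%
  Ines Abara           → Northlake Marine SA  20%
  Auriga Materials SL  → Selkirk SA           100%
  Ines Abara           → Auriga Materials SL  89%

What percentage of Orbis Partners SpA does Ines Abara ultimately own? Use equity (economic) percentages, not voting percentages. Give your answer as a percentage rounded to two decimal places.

Ines reaches Orbis along 3 paths.
Via Sable: 10% × 7% = 0.7%.
Via Auriga → Sable: 89% × 47% × 7% = 2.9281%.
Via Auriga → Selkirk: 89% × 100% × 93% = 82.77%.
Total: 0.7% + 2.9281% + 82.77% = 86.3981%.
Rounded: 86.40%.

86.40%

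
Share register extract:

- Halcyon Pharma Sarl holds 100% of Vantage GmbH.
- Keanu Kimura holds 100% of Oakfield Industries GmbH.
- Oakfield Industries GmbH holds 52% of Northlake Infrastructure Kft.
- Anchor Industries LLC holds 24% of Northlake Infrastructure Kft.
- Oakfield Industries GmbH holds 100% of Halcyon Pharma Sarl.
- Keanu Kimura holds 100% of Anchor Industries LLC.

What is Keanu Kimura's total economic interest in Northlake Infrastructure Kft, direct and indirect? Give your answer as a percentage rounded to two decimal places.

76.00%

Keanu reaches Northlake along 2 paths.
Via Anchor: 100% × 24% = 24%.
Via Oakfield: 100% × 52% = 52%.
Total: 24% + 52% = 76%.
Rounded: 76.00%.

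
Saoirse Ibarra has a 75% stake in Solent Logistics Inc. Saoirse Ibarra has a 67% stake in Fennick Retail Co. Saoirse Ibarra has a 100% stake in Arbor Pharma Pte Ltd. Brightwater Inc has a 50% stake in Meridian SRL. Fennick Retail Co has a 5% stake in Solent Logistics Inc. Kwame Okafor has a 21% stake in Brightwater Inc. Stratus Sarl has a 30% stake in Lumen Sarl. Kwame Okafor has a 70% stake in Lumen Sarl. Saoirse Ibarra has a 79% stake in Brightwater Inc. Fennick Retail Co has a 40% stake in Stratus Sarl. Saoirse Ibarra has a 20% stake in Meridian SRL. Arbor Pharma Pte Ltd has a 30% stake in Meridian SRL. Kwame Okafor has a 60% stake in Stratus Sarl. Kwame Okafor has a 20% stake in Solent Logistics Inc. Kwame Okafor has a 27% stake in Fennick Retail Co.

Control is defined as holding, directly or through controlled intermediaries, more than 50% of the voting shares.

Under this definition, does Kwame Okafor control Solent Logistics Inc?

Kwame holds 60% of Stratus, so Kwame controls Stratus.
Stratus and Kwame together hold 30% + 70% = 100% of Lumen, so Kwame controls Lumen.
In Solent, Kwame's side holds only 20%, not > 50%.
So Kwame does not control Solent.

No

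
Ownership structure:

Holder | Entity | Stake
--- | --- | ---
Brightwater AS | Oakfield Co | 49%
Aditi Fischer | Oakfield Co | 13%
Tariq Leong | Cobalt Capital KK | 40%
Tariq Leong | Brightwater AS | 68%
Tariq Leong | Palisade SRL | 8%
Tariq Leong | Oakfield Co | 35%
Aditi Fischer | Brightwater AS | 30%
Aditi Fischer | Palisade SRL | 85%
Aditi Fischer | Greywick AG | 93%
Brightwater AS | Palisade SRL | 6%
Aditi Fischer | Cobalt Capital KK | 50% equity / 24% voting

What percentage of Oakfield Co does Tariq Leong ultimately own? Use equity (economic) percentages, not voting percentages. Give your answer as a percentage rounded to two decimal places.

68.32%

Tariq reaches Oakfield along 2 paths.
Direct stake: 35% = 35%.
Via Brightwater: 68% × 49% = 33.32%.
Total: 35% + 33.32% = 68.32%.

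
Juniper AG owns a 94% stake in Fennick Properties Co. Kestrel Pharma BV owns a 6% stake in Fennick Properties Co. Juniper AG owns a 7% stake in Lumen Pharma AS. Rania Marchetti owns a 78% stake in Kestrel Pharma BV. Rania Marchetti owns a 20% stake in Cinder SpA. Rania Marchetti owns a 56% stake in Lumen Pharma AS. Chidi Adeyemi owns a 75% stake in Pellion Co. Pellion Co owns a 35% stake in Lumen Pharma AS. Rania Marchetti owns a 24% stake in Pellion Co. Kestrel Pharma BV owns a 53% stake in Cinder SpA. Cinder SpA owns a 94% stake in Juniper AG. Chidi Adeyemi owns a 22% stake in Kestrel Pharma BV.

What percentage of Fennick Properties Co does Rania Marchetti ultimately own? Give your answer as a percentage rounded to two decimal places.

58.88%

Rania reaches Fennick along 3 paths.
Via Kestrel: 78% × 6% = 4.68%.
Via Cinder → Juniper: 20% × 94% × 94% = 17.672%.
Via Kestrel → Cinder → Juniper: 78% × 53% × 94% × 94% = 36.528024%.
Total: 4.68% + 17.672% + 36.528024% = 58.880024%.
Rounded: 58.88%.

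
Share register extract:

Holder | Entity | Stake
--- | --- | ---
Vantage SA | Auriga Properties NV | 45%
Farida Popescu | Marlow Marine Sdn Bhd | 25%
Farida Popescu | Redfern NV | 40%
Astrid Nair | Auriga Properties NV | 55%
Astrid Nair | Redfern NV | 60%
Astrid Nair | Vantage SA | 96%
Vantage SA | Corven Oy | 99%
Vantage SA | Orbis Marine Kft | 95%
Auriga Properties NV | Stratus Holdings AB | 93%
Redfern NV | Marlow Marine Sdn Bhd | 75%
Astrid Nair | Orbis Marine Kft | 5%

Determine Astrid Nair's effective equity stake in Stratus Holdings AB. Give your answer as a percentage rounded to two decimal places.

91.33%

Astrid reaches Stratus along 2 paths.
Via Vantage → Auriga: 96% × 45% × 93% = 40.176%.
Via Auriga: 55% × 93% = 51.15%.
Total: 40.176% + 51.15% = 91.326%.
Rounded: 91.33%.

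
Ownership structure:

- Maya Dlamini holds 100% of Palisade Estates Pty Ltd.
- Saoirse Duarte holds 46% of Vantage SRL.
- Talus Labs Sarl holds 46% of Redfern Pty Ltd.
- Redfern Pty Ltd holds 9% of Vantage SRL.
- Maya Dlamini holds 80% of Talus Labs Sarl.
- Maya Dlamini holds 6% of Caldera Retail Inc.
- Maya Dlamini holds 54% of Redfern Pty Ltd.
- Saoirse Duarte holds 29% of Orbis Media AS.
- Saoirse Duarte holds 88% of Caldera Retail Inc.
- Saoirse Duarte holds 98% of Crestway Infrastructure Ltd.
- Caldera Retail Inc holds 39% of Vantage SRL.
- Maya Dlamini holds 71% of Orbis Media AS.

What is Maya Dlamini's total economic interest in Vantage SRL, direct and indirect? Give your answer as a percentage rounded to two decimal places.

Maya reaches Vantage along 3 paths.
Via Talus → Redfern: 80% × 46% × 9% = 3.312%.
Via Redfern: 54% × 9% = 4.86%.
Via Caldera: 6% × 39% = 2.34%.
Total: 3.312% + 4.86% + 2.34% = 10.512%.
Rounded: 10.51%.

10.51%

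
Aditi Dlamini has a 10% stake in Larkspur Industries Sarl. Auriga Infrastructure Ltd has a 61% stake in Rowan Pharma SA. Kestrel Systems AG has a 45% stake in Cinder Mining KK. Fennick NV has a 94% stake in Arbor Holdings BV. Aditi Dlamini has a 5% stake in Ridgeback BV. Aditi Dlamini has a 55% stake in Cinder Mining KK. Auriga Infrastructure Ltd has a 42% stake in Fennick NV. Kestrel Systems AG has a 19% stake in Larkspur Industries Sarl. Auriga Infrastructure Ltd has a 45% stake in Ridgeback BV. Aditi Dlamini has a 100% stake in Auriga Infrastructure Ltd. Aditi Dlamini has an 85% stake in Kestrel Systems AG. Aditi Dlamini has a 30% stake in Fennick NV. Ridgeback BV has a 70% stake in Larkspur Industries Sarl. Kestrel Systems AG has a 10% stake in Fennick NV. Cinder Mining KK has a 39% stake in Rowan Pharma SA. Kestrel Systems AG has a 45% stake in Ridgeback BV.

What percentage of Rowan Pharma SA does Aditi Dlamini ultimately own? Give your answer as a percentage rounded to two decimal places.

97.37%

Aditi reaches Rowan along 3 paths.
Via Auriga: 100% × 61% = 61%.
Via Kestrel → Cinder: 85% × 45% × 39% = 14.9175%.
Via Cinder: 55% × 39% = 21.45%.
Total: 61% + 14.9175% + 21.45% = 97.3675%.
Rounded: 97.37%.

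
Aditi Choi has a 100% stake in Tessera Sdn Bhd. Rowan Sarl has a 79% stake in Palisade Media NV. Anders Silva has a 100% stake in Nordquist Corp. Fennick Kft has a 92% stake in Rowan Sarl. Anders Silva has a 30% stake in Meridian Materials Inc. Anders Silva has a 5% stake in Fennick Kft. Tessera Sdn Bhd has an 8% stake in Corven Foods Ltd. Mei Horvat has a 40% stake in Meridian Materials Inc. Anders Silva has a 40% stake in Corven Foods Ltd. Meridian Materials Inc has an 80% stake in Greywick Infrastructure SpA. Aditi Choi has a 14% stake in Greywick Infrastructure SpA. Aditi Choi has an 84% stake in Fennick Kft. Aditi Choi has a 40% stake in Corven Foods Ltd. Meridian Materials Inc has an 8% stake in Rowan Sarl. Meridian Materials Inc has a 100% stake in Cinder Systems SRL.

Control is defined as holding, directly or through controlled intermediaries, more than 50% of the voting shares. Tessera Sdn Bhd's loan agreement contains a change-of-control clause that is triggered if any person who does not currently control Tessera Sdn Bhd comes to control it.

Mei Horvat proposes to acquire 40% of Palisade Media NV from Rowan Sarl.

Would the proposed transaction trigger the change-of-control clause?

No

The purchase adds only to Mei's holdings (Rowan's stake shrinks), so Mei is the only person who could newly come to control Tessera.
Mei's largest direct stake is 40% in Meridian, which does not meet the threshold, so Mei controls no company.
Neither Mei nor any entity Mei controls holds any voting interest in Tessera.
So before the transaction, Mei does not control Tessera.
After the purchase, Mei holds 40% of Palisade directly, and Rowan's stake falls to 39%.
Mei's side now holds 40% of Palisade, not > 50%, so Mei still does not control Palisade.
After the transaction, neither Mei nor any entity Mei controls holds a voting interest in Tessera, so Mei still does not control it.
No new person acquires control, so the clause is not triggered.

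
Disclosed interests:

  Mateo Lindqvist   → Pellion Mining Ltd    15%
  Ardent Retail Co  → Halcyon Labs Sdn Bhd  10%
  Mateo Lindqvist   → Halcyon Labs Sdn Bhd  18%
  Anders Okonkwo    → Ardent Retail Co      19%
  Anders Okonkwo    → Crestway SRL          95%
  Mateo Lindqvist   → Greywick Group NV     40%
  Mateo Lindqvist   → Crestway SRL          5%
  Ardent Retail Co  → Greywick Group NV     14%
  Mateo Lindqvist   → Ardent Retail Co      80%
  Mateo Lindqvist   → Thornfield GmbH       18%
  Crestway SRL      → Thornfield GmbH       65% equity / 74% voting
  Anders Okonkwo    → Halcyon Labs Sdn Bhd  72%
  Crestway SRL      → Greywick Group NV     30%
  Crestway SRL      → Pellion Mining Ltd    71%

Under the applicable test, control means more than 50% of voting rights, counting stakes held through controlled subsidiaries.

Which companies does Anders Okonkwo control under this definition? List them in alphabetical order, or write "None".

Crestway SRL, Halcyon Labs Sdn Bhd, Pellion Mining Ltd, Thornfield GmbH

Anders holds 95% of Crestway, so Anders controls Crestway.
Crestway holds 74% of Thornfield, so Anders controls Thornfield.
Anders holds 72% of Halcyon, so Anders controls Halcyon.
Crestway holds 71% of Pellion, so Anders controls Pellion.
No other company's threshold is met.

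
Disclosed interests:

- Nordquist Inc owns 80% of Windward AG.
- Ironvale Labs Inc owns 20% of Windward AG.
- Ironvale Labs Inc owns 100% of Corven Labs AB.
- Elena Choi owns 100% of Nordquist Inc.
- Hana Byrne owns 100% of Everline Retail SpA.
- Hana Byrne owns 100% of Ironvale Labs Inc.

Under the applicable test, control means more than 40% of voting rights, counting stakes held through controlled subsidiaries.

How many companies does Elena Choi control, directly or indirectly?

Elena holds 100% of Nordquist, so Elena controls Nordquist.
Nordquist holds 80% of Windward, so Elena controls Windward.
No other company's threshold is met.
Elena controls 2 companies.

2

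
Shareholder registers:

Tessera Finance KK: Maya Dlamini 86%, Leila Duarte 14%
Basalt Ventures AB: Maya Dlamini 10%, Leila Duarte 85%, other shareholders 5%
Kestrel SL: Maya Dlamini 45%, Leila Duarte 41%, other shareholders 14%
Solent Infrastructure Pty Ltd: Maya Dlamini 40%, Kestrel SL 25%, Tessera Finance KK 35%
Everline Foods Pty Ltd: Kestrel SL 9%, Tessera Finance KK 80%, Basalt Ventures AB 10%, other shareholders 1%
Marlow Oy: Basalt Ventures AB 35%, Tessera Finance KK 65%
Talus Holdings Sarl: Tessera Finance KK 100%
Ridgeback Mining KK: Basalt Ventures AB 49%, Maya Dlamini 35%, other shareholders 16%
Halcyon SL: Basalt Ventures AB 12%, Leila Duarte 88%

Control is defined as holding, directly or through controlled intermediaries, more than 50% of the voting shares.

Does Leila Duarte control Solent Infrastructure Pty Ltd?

No

Leila holds 85% of Basalt, so Leila controls Basalt.
Basalt and Leila together hold 12% + 88% = 100% of Halcyon, so Leila controls Halcyon.
Neither Leila nor any entity Leila controls holds any voting interest in Solent.
So Leila does not control Solent.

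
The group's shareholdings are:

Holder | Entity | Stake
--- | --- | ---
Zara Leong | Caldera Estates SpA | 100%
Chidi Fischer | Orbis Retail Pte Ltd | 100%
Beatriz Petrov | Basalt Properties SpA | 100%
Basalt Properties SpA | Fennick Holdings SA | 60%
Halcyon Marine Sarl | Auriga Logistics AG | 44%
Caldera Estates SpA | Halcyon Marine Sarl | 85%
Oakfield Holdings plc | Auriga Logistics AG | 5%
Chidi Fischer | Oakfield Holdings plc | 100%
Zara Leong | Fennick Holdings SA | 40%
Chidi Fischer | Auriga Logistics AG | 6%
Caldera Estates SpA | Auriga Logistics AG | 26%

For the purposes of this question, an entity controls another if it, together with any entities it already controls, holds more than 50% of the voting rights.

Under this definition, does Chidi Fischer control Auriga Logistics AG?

Chidi holds 100% of Oakfield, so Chidi controls Oakfield.
Chidi holds 100% of Orbis, so Chidi controls Orbis.
In Auriga, Chidi's side holds only 5% + 6% = 11%, not > 50%.
So Chidi does not control Auriga.

No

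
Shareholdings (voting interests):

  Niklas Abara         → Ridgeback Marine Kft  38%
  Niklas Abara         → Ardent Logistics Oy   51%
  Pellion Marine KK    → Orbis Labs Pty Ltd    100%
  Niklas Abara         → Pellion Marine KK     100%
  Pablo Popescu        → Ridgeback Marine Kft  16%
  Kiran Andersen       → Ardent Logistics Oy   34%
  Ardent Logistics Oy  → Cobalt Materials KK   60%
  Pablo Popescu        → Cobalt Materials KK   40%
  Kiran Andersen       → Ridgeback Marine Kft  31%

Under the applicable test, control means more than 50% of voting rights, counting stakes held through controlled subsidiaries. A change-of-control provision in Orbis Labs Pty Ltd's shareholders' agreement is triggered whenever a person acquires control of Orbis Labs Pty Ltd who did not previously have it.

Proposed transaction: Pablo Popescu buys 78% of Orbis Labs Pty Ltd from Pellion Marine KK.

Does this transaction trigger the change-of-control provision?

The purchase adds only to Pablo's holdings (Pellion's stake shrinks), so Pablo is the only person who could newly come to control Orbis.
Pablo's largest direct stake is 40% in Cobalt, which does not meet the threshold, so Pablo controls no company.
Neither Pablo nor any entity Pablo controls holds any voting interest in Orbis.
So before the transaction, Pablo does not control Orbis.
After the purchase, Pablo holds 78% of Orbis directly, and Pellion's stake falls to 22%.
Pablo holds 78% of Orbis, so Pablo controls Orbis.
Pablo did not control Orbis before and does after, so the clause is triggered.

Yes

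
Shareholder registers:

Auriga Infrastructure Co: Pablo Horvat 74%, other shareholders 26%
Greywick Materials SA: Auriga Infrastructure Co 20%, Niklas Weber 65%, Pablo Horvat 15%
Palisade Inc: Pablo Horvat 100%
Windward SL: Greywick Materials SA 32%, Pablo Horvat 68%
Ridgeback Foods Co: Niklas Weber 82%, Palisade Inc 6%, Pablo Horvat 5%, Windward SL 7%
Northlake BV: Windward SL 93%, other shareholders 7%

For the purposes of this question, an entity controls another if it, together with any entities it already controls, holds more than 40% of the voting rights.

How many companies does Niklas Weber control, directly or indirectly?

Niklas holds 65% of Greywick, so Niklas controls Greywick.
Niklas holds 82% of Ridgeback, so Niklas controls Ridgeback.
No other company's threshold is met.
Niklas controls 2 companies.

2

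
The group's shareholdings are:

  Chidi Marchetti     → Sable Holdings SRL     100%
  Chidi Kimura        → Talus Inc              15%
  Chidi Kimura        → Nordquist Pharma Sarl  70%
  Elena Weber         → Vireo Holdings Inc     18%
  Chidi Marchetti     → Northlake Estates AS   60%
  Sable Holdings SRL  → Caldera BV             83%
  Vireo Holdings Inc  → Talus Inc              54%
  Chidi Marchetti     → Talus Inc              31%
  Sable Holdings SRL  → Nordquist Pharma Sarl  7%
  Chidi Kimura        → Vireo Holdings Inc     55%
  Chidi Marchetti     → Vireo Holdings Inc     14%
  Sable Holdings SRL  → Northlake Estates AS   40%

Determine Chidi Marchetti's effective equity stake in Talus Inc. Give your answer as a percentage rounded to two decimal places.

38.56%

Chidi Marchetti reaches Talus along 2 paths.
Via Vireo: 14% × 54% = 7.56%.
Direct stake: 31% = 31%.
Total: 7.56% + 31% = 38.56%.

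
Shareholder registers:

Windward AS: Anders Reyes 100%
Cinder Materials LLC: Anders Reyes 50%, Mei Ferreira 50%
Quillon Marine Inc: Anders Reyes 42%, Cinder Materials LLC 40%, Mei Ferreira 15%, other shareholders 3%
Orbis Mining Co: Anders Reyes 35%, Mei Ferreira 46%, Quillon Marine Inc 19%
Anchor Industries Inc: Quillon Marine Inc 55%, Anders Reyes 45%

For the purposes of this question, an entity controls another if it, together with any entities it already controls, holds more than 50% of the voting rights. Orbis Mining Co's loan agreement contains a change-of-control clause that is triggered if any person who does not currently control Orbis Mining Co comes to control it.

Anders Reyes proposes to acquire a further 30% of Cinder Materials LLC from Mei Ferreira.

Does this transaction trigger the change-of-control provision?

Yes

The purchase adds only to Anders's holdings (Mei's stake shrinks), so Anders is the only person who could newly come to control Orbis.
Anders holds 100% of Windward, so Anders controls Windward.
In Orbis, Anders's side holds only 35%, not > 50%.
So before the transaction, Anders does not control Orbis.
After the purchase, Anders's direct stake in Cinder rises to 50% + 30% = 80%, and Mei's stake falls to 20%.
Anders holds 80% of Cinder, so Anders controls Cinder.
Anders and Cinder together hold 42% + 40% = 82% of Quillon, so Anders controls Quillon.
Anders and Quillon together hold 35% + 19% = 54% of Orbis, so Anders controls Orbis.
Anders did not control Orbis before and does after, so the clause is triggered.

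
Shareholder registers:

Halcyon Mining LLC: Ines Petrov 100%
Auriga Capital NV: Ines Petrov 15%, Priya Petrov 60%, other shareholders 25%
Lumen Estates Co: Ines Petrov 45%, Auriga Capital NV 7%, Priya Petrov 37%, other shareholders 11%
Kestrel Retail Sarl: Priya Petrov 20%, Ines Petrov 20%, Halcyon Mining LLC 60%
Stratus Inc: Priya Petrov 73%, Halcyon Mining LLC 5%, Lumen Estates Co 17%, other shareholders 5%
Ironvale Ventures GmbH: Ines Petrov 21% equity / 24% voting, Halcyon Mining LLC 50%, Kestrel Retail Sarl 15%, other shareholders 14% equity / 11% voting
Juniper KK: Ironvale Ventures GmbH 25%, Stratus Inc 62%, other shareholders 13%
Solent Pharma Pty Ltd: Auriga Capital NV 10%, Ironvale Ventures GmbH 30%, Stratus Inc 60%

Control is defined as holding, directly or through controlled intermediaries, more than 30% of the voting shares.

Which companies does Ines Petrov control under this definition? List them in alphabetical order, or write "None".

Halcyon Mining LLC, Ironvale Ventures GmbH, Kestrel Retail Sarl, Lumen Estates Co

Ines holds 100% of Halcyon, so Ines controls Halcyon.
Ines holds 45% of Lumen, so Ines controls Lumen.
Ines and Halcyon together hold 20% + 60% = 80% of Kestrel, so Ines controls Kestrel.
Ines and Halcyon and Kestrel together hold 24% + 50% + 15% = 89% of Ironvale, so Ines controls Ironvale.
No other company's threshold is met.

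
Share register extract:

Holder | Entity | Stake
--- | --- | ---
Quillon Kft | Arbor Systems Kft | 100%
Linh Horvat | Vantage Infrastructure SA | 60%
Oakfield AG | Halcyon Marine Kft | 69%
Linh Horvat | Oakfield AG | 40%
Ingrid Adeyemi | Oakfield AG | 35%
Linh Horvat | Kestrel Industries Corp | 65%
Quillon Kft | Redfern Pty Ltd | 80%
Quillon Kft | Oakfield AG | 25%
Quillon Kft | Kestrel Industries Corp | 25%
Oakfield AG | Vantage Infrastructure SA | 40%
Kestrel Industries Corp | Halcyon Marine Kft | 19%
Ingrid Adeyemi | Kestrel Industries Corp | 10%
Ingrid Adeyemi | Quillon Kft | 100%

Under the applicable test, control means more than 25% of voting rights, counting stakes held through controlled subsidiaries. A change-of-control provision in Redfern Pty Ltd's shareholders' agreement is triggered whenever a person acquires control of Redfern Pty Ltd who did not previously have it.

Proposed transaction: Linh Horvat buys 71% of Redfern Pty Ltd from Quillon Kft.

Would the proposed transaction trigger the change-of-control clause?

Yes

The purchase adds only to Linh's holdings (Quillon's stake shrinks), so Linh is the only person who could newly come to control Redfern.
Linh holds 65% of Kestrel, so Linh controls Kestrel.
Linh holds 40% of Oakfield, so Linh controls Oakfield.
Oakfield and Kestrel together hold 69% + 19% = 88% of Halcyon, so Linh controls Halcyon.
Linh and Oakfield together hold 60% + 40% = 100% of Vantage, so Linh controls Vantage.
Neither Linh nor any entity Linh controls holds any voting interest in Redfern.
So before the transaction, Linh does not control Redfern.
After the purchase, Linh holds 71% of Redfern directly, and Quillon's stake falls to 9%.
Linh holds 71% of Redfern, so Linh controls Redfern.
Linh did not control Redfern before and does after, so the clause is triggered.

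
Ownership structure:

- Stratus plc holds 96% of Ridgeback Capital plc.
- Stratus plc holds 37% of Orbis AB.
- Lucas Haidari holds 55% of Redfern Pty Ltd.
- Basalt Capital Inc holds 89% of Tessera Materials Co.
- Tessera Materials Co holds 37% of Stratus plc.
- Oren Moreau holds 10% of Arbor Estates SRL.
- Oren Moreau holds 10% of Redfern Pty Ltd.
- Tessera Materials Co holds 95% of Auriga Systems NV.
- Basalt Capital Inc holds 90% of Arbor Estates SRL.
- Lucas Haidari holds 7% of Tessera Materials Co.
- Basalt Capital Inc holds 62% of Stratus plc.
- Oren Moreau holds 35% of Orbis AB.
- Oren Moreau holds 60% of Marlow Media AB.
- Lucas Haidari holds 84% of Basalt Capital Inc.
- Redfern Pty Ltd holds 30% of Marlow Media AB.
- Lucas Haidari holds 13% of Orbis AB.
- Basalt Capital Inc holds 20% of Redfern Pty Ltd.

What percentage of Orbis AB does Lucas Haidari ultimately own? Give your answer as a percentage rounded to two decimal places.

43.46%

Lucas reaches Orbis along 4 paths.
Via Basalt → Stratus: 84% × 62% × 37% = 19.2696%.
Via Tessera → Stratus: 7% × 37% × 37% = 0.9583%.
Via Basalt → Tessera → Stratus: 84% × 89% × 37% × 37% = 10.234644%.
Direct stake: 13% = 13%.
Total: 19.2696% + 0.9583% + 10.234644% + 13% = 43.462544%.
Rounded: 43.46%.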